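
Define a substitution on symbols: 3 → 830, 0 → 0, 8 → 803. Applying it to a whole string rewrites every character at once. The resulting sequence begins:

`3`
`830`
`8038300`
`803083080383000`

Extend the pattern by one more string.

φ(803083080383000) expands symbol-by-symbol to 803 0 830 0 803 830 0 803 0 830 803 830 0 0 0; joining the 15 pieces gives the next term.

8030830080383008030830803830000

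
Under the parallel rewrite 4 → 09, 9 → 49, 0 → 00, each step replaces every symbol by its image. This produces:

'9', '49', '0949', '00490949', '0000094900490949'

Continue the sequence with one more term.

Rewriting the 16 symbols of 0000094900490949 one by one yields 00 00 00 00 00 49 09 49 00 00 09 49 00 49 09 49; concatenated:

00000000004909490000094900490949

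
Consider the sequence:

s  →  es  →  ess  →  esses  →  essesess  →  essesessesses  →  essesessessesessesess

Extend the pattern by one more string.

This is a Fibonacci-style word recurrence s(k) = s(k−1)·s(k−2): e.g. es·s = ess.
Continuing: essesessessesessesess · essesessesses gives term 8.

essesessessesessesessessesessesses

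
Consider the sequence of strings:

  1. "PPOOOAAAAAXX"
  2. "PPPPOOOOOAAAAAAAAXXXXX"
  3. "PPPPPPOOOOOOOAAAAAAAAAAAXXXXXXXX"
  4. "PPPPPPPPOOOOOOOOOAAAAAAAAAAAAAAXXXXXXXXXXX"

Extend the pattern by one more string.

PPPPPPPPPPOOOOOOOOOOOAAAAAAAAAAAAAAAAAXXXXXXXXXXXXXX

Term n consists of 2n P's, followed by 2n+1 O's, followed by 3n+2 A's, followed by 3n-1 X's (n = 1, 2, …).
Setting n = 5 gives 10, 11, 17, 14 characters in each block.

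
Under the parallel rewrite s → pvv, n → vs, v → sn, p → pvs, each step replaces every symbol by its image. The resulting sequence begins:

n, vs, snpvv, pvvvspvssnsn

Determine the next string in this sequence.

pvssnsnsnpvvpvssnpvvpvvvspvvvs

Apply φ to pvvvspvssnsn symbol by symbol: p→pvs, v→sn, v→sn, v→sn, s→pvv, p→pvs, v→sn, s→pvv, s→pvv, n→vs, s→pvv, n→vs; joined: pvs sn sn sn pvv pvs sn pvv pvv vs pvv vs.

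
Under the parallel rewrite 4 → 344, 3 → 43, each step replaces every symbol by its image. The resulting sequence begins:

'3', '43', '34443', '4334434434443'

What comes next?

φ(4334434434443) expands symbol-by-symbol to 344 43 43 344 344 43 344 344 43 344 344 344 43; joining the 13 pieces gives the next term.

3444343344344433443444334434434443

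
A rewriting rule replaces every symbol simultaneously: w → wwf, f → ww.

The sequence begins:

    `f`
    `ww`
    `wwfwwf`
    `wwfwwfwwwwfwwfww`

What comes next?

Rewriting the 16 symbols of wwfwwfwwwwfwwfww one by one yields wwf wwf ww wwf wwf ww wwf wwf wwf wwf ww wwf wwf ww wwf wwf; concatenated:

wwfwwfwwwwfwwfwwwwfwwfwwfwwfwwwwfwwfwwwwfwwf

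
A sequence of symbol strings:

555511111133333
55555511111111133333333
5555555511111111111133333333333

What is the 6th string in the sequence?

5555555555555511111111111111111111133333333333333333333

The n-th term is 2n 5's then 3n 1's then 3n-1 3's, where the shown terms are n = 2, 3, 4.
For term 6, n = 7, so the run lengths are 14, 21, 20.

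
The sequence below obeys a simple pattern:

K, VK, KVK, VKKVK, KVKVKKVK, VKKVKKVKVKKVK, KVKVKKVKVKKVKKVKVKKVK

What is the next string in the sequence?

From term 3 onward, concatenate the second-to-last term with the last: K·VK = KVK, VK·KVK = VKKVK, …
So term 8 is VKKVKKVKVKKVK·KVKVKKVKVKKVKKVKVKKVK.

VKKVKKVKVKKVKKVKVKKVKVKKVKKVKVKKVK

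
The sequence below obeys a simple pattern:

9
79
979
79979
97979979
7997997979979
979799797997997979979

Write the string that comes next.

This is a Fibonacci-style word recurrence s(k) = s(k−2)·s(k−1): e.g. 9·79 = 979.
Continuing: 7997997979979 · 979799797997997979979 gives term 8.

7997997979979979799797997997979979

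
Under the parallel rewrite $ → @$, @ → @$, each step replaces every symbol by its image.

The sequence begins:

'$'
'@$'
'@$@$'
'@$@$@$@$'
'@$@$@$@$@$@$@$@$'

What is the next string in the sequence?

φ(@$@$@$@$@$@$@$@$) expands symbol-by-symbol to @$ @$ @$ @$ @$ @$ @$ @$ @$ @$ @$ @$ @$ @$ @$ @$; joining the 16 pieces gives the next term.

@$@$@$@$@$@$@$@$@$@$@$@$@$@$@$@$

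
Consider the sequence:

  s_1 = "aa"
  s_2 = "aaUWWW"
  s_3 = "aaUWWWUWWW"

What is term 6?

aaUWWWUWWWUWWWUWWWUWWW

Each term is the previous one with UWWW appended.
From aaUWWWUWWW, 3 further steps: aaUWWWUWWW → aaUWWWUWWWUWWW → aaUWWWUWWWUWWWUWWW → (answer).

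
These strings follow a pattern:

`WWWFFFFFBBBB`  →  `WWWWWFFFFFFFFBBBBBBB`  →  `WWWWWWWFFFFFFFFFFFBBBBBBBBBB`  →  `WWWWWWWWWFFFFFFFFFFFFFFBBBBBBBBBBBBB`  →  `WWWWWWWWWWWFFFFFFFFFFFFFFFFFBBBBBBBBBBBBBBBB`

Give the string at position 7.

WWWWWWWWWWWWWWWFFFFFFFFFFFFFFFFFFFFFFFBBBBBBBBBBBBBBBBBBBBBB

The n-th term is 2n-1 W's then 3n-1 F's then 3n-2 B's, where the shown terms are n = 2, 3, 4, 5, 6.
At n = 8 the blocks have lengths 15, 23, 22.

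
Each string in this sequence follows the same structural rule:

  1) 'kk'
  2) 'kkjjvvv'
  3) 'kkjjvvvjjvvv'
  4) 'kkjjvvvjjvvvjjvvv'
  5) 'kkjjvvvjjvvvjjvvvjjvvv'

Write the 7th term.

Each term is the previous one with jjvvv appended.
From kkjjvvvjjvvvjjvvvjjvvv, 2 further steps: kkjjvvvjjvvvjjvvvjjvvv → kkjjvvvjjvvvjjvvvjjvvvjjvvv → (answer).

kkjjvvvjjvvvjjvvvjjvvvjjvvvjjvvv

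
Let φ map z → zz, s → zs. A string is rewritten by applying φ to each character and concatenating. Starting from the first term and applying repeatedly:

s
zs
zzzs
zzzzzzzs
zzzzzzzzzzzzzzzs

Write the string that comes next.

zzzzzzzzzzzzzzzzzzzzzzzzzzzzzzzs

φ(zzzzzzzzzzzzzzzs) expands symbol-by-symbol to zz zz zz zz zz zz zz zz zz zz zz zz zz zz zz zs; joining the 16 pieces gives the next term.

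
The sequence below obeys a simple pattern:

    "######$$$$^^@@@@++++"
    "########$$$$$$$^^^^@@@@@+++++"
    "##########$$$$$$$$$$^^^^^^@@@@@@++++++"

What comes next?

Each string has the form #^{2n+2} $^{3n-2} ^^{2n-2} @^{n+2} +^{n+2}, where the shown terms are n = 2, 3, 4.
Setting n = 5 gives 12, 13, 8, 7, 7 characters in each block.

############$$$$$$$$$$$$$^^^^^^^^@@@@@@@+++++++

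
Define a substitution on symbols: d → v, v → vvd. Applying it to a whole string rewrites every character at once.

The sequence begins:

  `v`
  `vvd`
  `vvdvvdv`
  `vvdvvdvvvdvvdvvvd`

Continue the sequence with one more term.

φ(vvdvvdvvvdvvdvvvd) expands symbol-by-symbol to vvd vvd v vvd vvd v vvd vvd vvd v vvd vvd v vvd vvd vvd v; joining the 17 pieces gives the next term.

vvdvvdvvvdvvdvvvdvvdvvdvvvdvvdvvvdvvdvvdv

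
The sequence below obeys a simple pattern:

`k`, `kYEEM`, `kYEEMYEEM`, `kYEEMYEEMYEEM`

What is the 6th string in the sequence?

The strings grow by a fixed suffix YEEM each time.
From kYEEMYEEMYEEM, 2 further steps: kYEEMYEEMYEEM → kYEEMYEEMYEEMYEEM → (answer).

kYEEMYEEMYEEMYEEMYEEM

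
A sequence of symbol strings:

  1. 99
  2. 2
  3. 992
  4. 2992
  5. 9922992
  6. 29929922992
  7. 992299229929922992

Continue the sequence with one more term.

29929922992992299229929922992

This is a Fibonacci-style word recurrence s(k) = s(k−2)·s(k−1): e.g. 99·2 = 992.
Continuing: 29929922992 · 992299229929922992 gives term 8.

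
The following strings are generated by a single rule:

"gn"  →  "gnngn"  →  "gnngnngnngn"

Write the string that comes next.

Every step duplicates the string with 'n' between the halves.
One more doubling of gnngnngnngn gives the answer.

gnngnngnngnngnngnngnngn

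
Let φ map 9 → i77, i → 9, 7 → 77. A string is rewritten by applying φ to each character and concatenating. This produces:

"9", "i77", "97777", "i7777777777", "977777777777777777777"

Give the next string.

Replace each of the 21 characters of 977777777777777777777 in place — i77 77 77 77 77 77 77 77 77 77 77 77 77 77 77 77 77 77 77 77 77 — and concatenate.

i777777777777777777777777777777777777777777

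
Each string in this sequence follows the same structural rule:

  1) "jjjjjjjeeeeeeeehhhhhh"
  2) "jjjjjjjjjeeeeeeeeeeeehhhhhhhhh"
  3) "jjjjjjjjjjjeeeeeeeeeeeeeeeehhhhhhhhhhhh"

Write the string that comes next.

Term n consists of 2n+3 j's, followed by 4n e's, followed by 3n h's, where the shown terms are n = 2, 3, 4.
Setting n = 5 gives 13, 20, 15 characters in each block.

jjjjjjjjjjjjjeeeeeeeeeeeeeeeeeeeehhhhhhhhhhhhhhh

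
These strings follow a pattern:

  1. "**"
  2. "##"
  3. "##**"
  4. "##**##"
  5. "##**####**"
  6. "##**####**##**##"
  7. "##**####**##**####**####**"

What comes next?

##**####**##**####**####**##**####**##**##

Each term (from the third on) is the previous term followed by the one before it: term 3 = ##·** = ##**.
Continuing: ##**####**##**####**####** · ##**####**##**## gives term 8.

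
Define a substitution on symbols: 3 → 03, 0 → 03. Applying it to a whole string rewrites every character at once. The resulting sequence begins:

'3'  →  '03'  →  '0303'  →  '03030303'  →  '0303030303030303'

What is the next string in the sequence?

03030303030303030303030303030303

Applying the rule to each of the 16 symbols of 0303030303030303 gives the pieces 03 03 03 03 03 03 03 03 03 03 03 03 03 03 03 03, which concatenate to the answer.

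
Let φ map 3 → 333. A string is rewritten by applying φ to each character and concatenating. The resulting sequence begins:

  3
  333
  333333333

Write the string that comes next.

333333333333333333333333333

Rewriting each symbol of 333333333: 3→333, 3→333, 3→333, 3→333, 3→333, 3→333, 3→333, 3→333, 3→333, which concatenates to 333 333 333 333 333 333 333 333 333.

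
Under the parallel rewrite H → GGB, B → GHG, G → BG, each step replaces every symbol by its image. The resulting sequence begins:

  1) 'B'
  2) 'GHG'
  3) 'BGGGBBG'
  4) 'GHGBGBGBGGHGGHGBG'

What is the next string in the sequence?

Rewriting the 17 symbols of GHGBGBGBGGHGGHGBG one by one yields BG GGB BG GHG BG GHG BG GHG BG BG GGB BG BG GGB BG GHG BG; concatenated:

BGGGBBGGHGBGGHGBGGHGBGBGGGBBGBGGGBBGGHGBG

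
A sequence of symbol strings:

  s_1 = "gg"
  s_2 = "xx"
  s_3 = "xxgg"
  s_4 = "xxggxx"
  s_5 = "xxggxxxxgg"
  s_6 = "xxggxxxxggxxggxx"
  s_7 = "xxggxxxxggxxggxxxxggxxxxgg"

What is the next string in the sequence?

From term 3 onward, concatenate the last term with the second-to-last: xx·gg = xxgg, xxgg·xx = xxggxx, …
So term 8 is xxggxxxxggxxggxxxxggxxxxgg·xxggxxxxggxxggxx.

xxggxxxxggxxggxxxxggxxxxggxxggxxxxggxxggxx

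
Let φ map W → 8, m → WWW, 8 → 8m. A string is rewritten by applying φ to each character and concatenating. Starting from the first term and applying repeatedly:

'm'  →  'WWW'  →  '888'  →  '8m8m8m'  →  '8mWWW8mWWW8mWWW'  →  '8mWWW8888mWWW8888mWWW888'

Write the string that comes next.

φ(8mWWW8888mWWW8888mWWW888) expands symbol-by-symbol to 8m WWW 8 8 8 8m 8m 8m 8m WWW 8 8 8 8m 8m 8m 8m WWW 8 8 8 8m 8m 8m; joining the 24 pieces gives the next term.

8mWWW8888m8m8m8mWWW8888m8m8m8mWWW8888m8m8m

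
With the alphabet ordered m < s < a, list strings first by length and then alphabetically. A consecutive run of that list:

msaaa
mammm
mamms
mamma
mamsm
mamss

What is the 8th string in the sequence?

Stepping forward 2 times from mamss: mamss → mamsa, then the target.

mamam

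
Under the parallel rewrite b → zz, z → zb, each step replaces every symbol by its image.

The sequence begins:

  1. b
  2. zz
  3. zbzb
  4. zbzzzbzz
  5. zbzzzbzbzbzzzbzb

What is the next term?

zbzzzbzbzbzzzbzzzbzzzbzbzbzzzbzz

Replace each of the 16 characters of zbzzzbzbzbzzzbzb in place — zb zz zb zb zb zz zb zz zb zz zb zb zb zz zb zz — and concatenate.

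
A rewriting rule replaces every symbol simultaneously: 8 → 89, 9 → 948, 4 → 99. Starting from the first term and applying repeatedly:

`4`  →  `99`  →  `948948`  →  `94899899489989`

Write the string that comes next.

Rewriting the 14 symbols of 94899899489989 one by one yields 948 99 89 948 948 89 948 948 99 89 948 948 89 948; concatenated:

948998994894889948948998994894889948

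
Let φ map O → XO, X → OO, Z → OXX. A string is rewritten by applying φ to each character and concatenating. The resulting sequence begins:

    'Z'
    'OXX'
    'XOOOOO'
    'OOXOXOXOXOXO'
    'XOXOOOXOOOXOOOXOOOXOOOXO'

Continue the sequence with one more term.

OOXOOOXOXOXOOOXOXOXOOOXOXOXOOOXOXOXOOOXOXOXOOOXO

φ(XOXOOOXOOOXOOOXOOOXOOOXO) expands symbol-by-symbol to OO XO OO XO XO XO OO XO XO XO OO XO XO XO OO XO XO XO OO XO XO XO OO XO; joining the 24 pieces gives the next term.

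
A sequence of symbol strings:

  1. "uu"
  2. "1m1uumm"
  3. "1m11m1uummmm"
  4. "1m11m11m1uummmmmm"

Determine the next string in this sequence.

Each term wraps the previous one in 1m1 on the left and mm on the right.
One more step from 1m11m11m1uummmmmm gives the answer.

1m11m11m11m1uummmmmmmm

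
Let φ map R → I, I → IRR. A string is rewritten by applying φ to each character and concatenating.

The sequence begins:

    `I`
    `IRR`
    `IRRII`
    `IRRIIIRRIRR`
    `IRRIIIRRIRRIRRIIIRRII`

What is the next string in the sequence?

φ(IRRIIIRRIRRIRRIIIRRII) expands symbol-by-symbol to IRR I I IRR IRR IRR I I IRR I I IRR I I IRR IRR IRR I I IRR IRR; joining the 21 pieces gives the next term.

IRRIIIRRIRRIRRIIIRRIIIRRIIIRRIRRIRRIIIRRIRR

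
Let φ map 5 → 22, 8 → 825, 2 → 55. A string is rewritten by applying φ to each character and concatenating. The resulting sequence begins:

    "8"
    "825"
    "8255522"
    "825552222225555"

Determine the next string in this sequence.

8255522222255555555555522222222

Replace each of the 15 characters of 825552222225555 in place — 825 55 22 22 22 55 55 55 55 55 55 22 22 22 22 — and concatenate.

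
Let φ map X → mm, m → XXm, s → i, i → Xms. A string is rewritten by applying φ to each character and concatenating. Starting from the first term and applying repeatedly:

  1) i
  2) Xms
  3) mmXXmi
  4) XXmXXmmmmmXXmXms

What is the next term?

φ(XXmXXmmmmmXXmXms) expands symbol-by-symbol to mm mm XXm mm mm XXm XXm XXm XXm XXm mm mm XXm mm XXm i; joining the 16 pieces gives the next term.

mmmmXXmmmmmXXmXXmXXmXXmXXmmmmmXXmmmXXmi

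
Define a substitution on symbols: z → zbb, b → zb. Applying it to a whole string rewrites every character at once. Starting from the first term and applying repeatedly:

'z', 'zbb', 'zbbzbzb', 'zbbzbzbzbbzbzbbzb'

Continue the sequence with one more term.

zbbzbzbzbbzbzbbzbzbbzbzbzbbzbzbbzbzbzbbzb

Applying the rule to each of the 17 symbols of zbbzbzbzbbzbzbbzb gives the pieces zbb zb zb zbb zb zbb zb zbb zb zb zbb zb zbb zb zb zbb zb, which concatenate to the answer.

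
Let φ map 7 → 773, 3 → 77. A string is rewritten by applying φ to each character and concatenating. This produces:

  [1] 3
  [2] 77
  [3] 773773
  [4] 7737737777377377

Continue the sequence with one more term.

Applying the rule to each of the 16 symbols of 7737737777377377 gives the pieces 773 773 77 773 773 77 773 773 773 773 77 773 773 77 773 773, which concatenate to the answer.

77377377773773777737737737737777377377773773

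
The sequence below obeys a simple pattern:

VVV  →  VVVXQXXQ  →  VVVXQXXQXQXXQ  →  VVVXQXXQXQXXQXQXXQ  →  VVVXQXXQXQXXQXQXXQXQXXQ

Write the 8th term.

Each term is the previous one with XQXXQ appended.
From VVVXQXXQXQXXQXQXXQXQXXQ, 3 further steps: VVVXQXXQXQXXQXQXXQXQXXQ → VVVXQXXQXQXXQXQXXQXQXXQXQXXQ → VVVXQXXQXQXXQXQXXQXQXXQXQXXQXQXXQ → (answer).

VVVXQXXQXQXXQXQXXQXQXXQXQXXQXQXXQXQXXQ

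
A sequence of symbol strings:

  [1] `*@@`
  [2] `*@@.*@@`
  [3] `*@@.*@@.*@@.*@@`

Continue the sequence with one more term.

Each string is two copies of the previous one joined by '.'.
Doubling *@@.*@@.*@@.*@@ with '.' between the halves:

*@@.*@@.*@@.*@@.*@@.*@@.*@@.*@@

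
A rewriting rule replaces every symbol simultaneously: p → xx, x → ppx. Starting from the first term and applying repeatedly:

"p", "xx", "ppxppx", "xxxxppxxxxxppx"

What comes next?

ppxppxppxppxxxxxppxppxppxppxppxxxxxppx

φ(xxxxppxxxxxppx) expands symbol-by-symbol to ppx ppx ppx ppx xx xx ppx ppx ppx ppx ppx xx xx ppx; joining the 14 pieces gives the next term.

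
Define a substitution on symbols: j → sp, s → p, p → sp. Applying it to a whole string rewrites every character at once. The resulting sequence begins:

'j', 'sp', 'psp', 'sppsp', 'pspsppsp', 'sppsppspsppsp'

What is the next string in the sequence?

Rewriting the 13 symbols of sppsppspsppsp one by one yields p sp sp p sp sp p sp p sp sp p sp; concatenated:

pspsppspsppsppspsppsp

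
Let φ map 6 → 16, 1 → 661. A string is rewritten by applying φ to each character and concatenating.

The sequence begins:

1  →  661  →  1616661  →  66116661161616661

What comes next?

16166616611616166616611666116661161616661

Replace each of the 17 characters of 66116661161616661 in place — 16 16 661 661 16 16 16 661 661 16 661 16 661 16 16 16 661 — and concatenate.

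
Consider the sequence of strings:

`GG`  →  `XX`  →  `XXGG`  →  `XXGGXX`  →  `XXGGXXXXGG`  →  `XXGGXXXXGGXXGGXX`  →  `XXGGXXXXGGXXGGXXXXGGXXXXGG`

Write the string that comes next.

This is a Fibonacci-style word recurrence s(k) = s(k−1)·s(k−2): e.g. XX·GG = XXGG.
Continuing: XXGGXXXXGGXXGGXXXXGGXXXXGG · XXGGXXXXGGXXGGXX gives term 8.

XXGGXXXXGGXXGGXXXXGGXXXXGGXXGGXXXXGGXXGGXX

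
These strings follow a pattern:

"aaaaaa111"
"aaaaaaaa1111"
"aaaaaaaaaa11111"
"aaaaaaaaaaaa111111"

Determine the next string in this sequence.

Each string has the form a^{2n} 1^{n}, where the shown terms are n = 3, 4, 5, 6.
At n = 7 the blocks have lengths 14, 7.

aaaaaaaaaaaaaa1111111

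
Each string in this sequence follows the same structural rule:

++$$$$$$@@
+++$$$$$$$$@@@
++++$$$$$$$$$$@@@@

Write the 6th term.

The n-th term is n +'s then 2n+2 $'s then n @'s, where the shown terms are n = 2, 3, 4.
At n = 7 the blocks have lengths 7, 16, 7.

+++++++$$$$$$$$$$$$$$$$@@@@@@@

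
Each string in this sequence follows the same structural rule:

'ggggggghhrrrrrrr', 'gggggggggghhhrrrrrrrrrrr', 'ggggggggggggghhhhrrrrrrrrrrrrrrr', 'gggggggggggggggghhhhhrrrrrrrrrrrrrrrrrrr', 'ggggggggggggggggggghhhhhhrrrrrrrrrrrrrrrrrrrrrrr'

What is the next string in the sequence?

gggggggggggggggggggggghhhhhhhrrrrrrrrrrrrrrrrrrrrrrrrrrr

Reading off run lengths: g runs 7, 10, 13, 16, 19; h runs 2, 3, 4, 5, 6; r runs 7, 11, 15, 19, 23 — each is linear in n, where the shown terms are n = 2, 3, 4, 5, 6.
At n = 7 the blocks have lengths 22, 7, 27.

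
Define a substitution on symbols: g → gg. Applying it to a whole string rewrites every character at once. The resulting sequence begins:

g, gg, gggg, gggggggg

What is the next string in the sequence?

gggggggggggggggg

Expanding gggggggg: g→gg, g→gg, g→gg, g→gg, g→gg, g→gg, g→gg, g→gg. Concatenated: gg gg gg gg gg gg gg gg.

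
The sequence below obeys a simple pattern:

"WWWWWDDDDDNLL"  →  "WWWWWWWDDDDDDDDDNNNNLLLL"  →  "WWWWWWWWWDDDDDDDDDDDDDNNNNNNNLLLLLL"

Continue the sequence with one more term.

WWWWWWWWWWWDDDDDDDDDDDDDDDDDNNNNNNNNNNLLLLLLLL

The n-th term is 2n+3 W's then 4n+1 D's then 3n-2 N's then 2n L's (n = 1, 2, …).
At n = 4 the blocks have lengths 11, 17, 10, 8.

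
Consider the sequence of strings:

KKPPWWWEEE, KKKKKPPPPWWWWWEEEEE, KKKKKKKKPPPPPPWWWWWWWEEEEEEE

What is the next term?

KKKKKKKKKKKPPPPPPPPWWWWWWWWWEEEEEEEEE

Term n consists of 3n-1 K's, followed by 2n P's, followed by 2n+1 W's, followed by 2n+1 E's (n = 1, 2, …).
At n = 4 the blocks have lengths 11, 8, 9, 9.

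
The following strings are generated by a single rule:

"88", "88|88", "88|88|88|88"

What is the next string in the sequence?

Every step duplicates the string with '|' between the halves.
So the next term is two copies of 88|88|88|88 with '|' between the halves.

88|88|88|88|88|88|88|88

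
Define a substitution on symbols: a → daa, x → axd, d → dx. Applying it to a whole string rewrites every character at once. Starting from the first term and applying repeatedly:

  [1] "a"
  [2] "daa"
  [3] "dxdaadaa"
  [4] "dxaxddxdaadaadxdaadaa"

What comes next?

Rewriting the 21 symbols of dxaxddxdaadaadxdaadaa one by one yields dx axd daa axd dx dx axd dx daa daa dx daa daa dx axd dx daa daa dx daa daa; concatenated:

dxaxddaaaxddxdxaxddxdaadaadxdaadaadxaxddxdaadaadxdaadaa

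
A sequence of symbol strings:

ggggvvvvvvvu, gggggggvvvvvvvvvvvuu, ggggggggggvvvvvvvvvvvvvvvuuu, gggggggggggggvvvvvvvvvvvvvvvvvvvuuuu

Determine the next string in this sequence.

ggggggggggggggggvvvvvvvvvvvvvvvvvvvvvvvuuuuu

Term n consists of 3n-2 g's, followed by 4n-1 v's, followed by n-1 u's, where the shown terms are n = 2, 3, 4, 5.
At n = 6 the blocks have lengths 16, 23, 5.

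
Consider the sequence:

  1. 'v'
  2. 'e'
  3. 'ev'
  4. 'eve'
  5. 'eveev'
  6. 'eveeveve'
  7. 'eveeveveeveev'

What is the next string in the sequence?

Each term (from the third on) is the previous term followed by the one before it: term 3 = e·v = ev.
Continuing: eveeveveeveev · eveeveve gives term 8.

eveeveveeveeveveeveve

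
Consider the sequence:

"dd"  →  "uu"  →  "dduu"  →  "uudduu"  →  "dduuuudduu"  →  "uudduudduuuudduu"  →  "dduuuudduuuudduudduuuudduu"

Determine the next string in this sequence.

Each term (from the third on) is the two preceding terms concatenated in order: term 3 = dd·uu = dduu.
So term 8 is uudduudduuuudduu·dduuuudduuuudduudduuuudduu.

uudduudduuuudduudduuuudduuuudduudduuuudduu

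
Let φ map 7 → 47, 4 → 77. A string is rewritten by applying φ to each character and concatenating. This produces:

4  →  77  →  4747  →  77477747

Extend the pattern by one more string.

Expanding 77477747: 7→47, 7→47, 4→77, 7→47, 7→47, 7→47, 4→77, 7→47. Concatenated: 47 47 77 47 47 47 77 47.

4747774747477747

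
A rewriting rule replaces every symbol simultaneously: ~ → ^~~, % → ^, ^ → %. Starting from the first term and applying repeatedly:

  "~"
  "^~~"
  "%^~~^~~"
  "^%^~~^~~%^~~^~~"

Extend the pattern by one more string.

φ(^%^~~^~~%^~~^~~) expands symbol-by-symbol to % ^ % ^~~ ^~~ % ^~~ ^~~ ^ % ^~~ ^~~ % ^~~ ^~~; joining the 15 pieces gives the next term.

%^%^~~^~~%^~~^~~^%^~~^~~%^~~^~~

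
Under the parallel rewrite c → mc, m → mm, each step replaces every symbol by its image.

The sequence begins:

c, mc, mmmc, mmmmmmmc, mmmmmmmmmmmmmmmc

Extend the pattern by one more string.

Applying the rule to each of the 16 symbols of mmmmmmmmmmmmmmmc gives the pieces mm mm mm mm mm mm mm mm mm mm mm mm mm mm mm mc, which concatenate to the answer.

mmmmmmmmmmmmmmmmmmmmmmmmmmmmmmmc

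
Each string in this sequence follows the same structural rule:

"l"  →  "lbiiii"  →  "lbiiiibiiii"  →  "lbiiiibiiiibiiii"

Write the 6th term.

lbiiiibiiiibiiiibiiiibiiii

The strings grow by a fixed suffix biiii each time.
From lbiiiibiiiibiiii, 2 further steps: lbiiiibiiiibiiii → lbiiiibiiiibiiiibiiii → (answer).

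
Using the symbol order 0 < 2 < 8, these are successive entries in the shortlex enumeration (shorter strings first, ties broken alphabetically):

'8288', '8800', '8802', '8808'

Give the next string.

8820

Treat 8808 as a base-3 numeral over the given alphabet and add one, carrying through any trailing 8's.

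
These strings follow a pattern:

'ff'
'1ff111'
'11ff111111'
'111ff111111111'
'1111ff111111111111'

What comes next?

s(k+1) = 1·s(k)·111, so each term gains 1 as a prefix and 111 as a suffix.
One more step from 1111ff111111111111 gives the answer.

11111ff111111111111111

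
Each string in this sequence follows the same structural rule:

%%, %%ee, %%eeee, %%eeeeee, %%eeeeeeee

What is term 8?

Each term is the previous one with ee appended.
From %%eeeeeeee, 3 further steps: %%eeeeeeee → %%eeeeeeeeee → %%eeeeeeeeeeee → (answer).

%%eeeeeeeeeeeeee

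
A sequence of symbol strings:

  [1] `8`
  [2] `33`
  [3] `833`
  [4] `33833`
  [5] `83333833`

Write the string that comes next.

3383383333833

Each term (from the third on) is the two preceding terms concatenated in order: term 3 = 8·33 = 833.
The next term joins 33833 and 83333833.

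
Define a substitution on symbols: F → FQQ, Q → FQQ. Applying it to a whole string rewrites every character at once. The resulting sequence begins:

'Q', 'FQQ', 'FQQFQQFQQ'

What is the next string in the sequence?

Expanding FQQFQQFQQ: F→FQQ, Q→FQQ, Q→FQQ, F→FQQ, Q→FQQ, Q→FQQ, F→FQQ, Q→FQQ, Q→FQQ. Concatenated: FQQ FQQ FQQ FQQ FQQ FQQ FQQ FQQ FQQ.

FQQFQQFQQFQQFQQFQQFQQFQQFQQ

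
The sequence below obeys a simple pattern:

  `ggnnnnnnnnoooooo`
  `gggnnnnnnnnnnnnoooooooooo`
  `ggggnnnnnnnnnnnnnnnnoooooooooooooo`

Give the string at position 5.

ggggggnnnnnnnnnnnnnnnnnnnnnnnnoooooooooooooooooooooo

The n-th term is n g's then 4n n's then 4n-2 o's, where the shown terms are n = 2, 3, 4.
Setting n = 6 gives 6, 24, 22 characters in each block.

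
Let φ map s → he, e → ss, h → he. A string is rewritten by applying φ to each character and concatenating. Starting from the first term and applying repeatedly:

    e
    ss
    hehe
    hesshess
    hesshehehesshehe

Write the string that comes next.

Replace each of the 16 characters of hesshehehesshehe in place — he ss he he he ss he ss he ss he he he ss he ss — and concatenate.

hesshehehesshesshesshehehesshess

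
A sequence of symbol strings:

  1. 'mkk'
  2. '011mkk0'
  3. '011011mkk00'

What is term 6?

Every step adds 011 to the front and 0 to the end of the previous string.
From 011011mkk00, 3 further steps: 011011mkk00 → 011011011mkk000 → 011011011011mkk0000 → (answer).

011011011011011mkk00000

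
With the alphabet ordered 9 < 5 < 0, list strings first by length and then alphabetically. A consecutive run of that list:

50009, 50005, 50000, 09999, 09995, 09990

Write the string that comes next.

Treat 09990 as a base-3 numeral over the given alphabet and add one, carrying through any trailing 0's.

09959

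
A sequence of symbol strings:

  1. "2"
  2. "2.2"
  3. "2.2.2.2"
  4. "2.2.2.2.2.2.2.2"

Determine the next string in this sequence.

s(k+1) = s(k)·.·s(k) — each term doubles the last with '.' between the halves.
Doubling 2.2.2.2.2.2.2.2 with '.' between the halves:

2.2.2.2.2.2.2.2.2.2.2.2.2.2.2.2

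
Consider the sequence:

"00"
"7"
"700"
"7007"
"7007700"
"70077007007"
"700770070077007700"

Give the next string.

From term 3 onward, concatenate the last term with the second-to-last: 7·00 = 700, 700·7 = 7007, …
Continuing: 700770070077007700 · 70077007007 gives term 8.

70077007007700770070077007007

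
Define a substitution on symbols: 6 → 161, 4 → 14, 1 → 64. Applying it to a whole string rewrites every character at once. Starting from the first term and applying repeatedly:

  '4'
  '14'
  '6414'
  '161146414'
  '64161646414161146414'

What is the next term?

1611464161641611416114641464161646414161146414

Replace each of the 20 characters of 64161646414161146414 in place — 161 14 64 161 64 161 14 161 14 64 14 64 161 64 64 14 161 14 64 14 — and concatenate.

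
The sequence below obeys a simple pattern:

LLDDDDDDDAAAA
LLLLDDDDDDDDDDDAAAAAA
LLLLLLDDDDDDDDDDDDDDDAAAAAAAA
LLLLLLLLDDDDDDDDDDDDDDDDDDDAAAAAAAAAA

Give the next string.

LLLLLLLLLLDDDDDDDDDDDDDDDDDDDDDDDAAAAAAAAAAAA

Term n consists of 2n L's, followed by 4n+3 D's, followed by 2n+2 A's (n = 1, 2, …).
Setting n = 5 gives 10, 23, 12 characters in each block.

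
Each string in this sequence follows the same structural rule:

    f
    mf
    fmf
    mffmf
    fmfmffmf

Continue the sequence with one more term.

mffmffmfmffmf

This is a Fibonacci-style word recurrence s(k) = s(k−2)·s(k−1): e.g. f·mf = fmf.
So term 6 is mffmf·fmfmffmf.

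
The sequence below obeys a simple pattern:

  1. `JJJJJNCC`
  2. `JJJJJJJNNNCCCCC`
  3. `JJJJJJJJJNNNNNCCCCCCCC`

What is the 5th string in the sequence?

JJJJJJJJJJJJJNNNNNNNNNCCCCCCCCCCCCCC

The n-th term is 2n+3 J's then 2n-1 N's then 3n-1 C's (n = 1, 2, …).
For term 5, n = 5, so the run lengths are 13, 9, 14.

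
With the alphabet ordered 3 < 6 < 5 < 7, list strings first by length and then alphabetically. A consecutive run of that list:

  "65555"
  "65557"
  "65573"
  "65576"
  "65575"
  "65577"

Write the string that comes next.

The successor of 65577 increments the rightmost position that isn't already 7 and resets every position after it to 3.

65733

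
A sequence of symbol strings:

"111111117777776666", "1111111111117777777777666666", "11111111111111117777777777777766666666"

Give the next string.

Reading off run lengths: 1 runs 8, 12, 16; 7 runs 6, 10, 14; 6 runs 4, 6, 8 — each is linear in n, where the shown terms are n = 2, 3, 4.
For the next term, n = 5, so the run lengths are 20, 18, 10.

111111111111111111117777777777777777776666666666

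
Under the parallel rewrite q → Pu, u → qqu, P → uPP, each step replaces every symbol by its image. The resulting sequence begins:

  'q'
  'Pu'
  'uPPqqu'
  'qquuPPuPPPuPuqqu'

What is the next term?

Rewriting the 16 symbols of qquuPPuPPPuPuqqu one by one yields Pu Pu qqu qqu uPP uPP qqu uPP uPP uPP qqu uPP qqu Pu Pu qqu; concatenated:

PuPuqquqquuPPuPPqquuPPuPPuPPqquuPPqquPuPuqqu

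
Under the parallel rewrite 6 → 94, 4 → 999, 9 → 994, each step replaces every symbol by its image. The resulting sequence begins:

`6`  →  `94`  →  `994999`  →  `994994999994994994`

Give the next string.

994994999994994999994994994994994999994994999994994999

φ(994994999994994994) expands symbol-by-symbol to 994 994 999 994 994 999 994 994 994 994 994 999 994 994 999 994 994 999; joining the 18 pieces gives the next term.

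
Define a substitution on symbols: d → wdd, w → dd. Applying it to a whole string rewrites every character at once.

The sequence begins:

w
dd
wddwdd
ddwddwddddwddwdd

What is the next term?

wddwddddwddwddddwddwddwddwddddwddwddddwddwdd

φ(ddwddwddddwddwdd) expands symbol-by-symbol to wdd wdd dd wdd wdd dd wdd wdd wdd wdd dd wdd wdd dd wdd wdd; joining the 16 pieces gives the next term.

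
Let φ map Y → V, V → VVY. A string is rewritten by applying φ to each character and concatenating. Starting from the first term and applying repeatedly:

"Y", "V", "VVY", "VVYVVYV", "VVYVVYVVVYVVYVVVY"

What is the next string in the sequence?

Applying the rule to each of the 17 symbols of VVYVVYVVVYVVYVVVY gives the pieces VVY VVY V VVY VVY V VVY VVY VVY V VVY VVY V VVY VVY VVY V, which concatenate to the answer.

VVYVVYVVVYVVYVVVYVVYVVYVVVYVVYVVVYVVYVVYV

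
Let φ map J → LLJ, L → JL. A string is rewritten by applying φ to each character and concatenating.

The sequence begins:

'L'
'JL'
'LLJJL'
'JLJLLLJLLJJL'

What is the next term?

Rewriting each symbol of JLJLLLJLLJJL: J→LLJ, L→JL, J→LLJ, L→JL, L→JL, L→JL, J→LLJ, L→JL, L→JL, J→LLJ, J→LLJ, L→JL, which concatenates to LLJ JL LLJ JL JL JL LLJ JL JL LLJ LLJ JL.

LLJJLLLJJLJLJLLLJJLJLLLJLLJJL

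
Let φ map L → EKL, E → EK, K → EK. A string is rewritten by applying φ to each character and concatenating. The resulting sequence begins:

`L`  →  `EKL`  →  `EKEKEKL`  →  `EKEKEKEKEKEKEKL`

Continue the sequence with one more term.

Rewriting the 15 symbols of EKEKEKEKEKEKEKL one by one yields EK EK EK EK EK EK EK EK EK EK EK EK EK EK EKL; concatenated:

EKEKEKEKEKEKEKEKEKEKEKEKEKEKEKL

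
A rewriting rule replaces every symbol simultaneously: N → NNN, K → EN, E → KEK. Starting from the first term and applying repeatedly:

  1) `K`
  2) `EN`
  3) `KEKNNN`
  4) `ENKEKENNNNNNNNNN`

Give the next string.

Rewriting the 16 symbols of ENKEKENNNNNNNNNN one by one yields KEK NNN EN KEK EN KEK NNN NNN NNN NNN NNN NNN NNN NNN NNN NNN; concatenated:

KEKNNNENKEKENKEKNNNNNNNNNNNNNNNNNNNNNNNNNNNNNN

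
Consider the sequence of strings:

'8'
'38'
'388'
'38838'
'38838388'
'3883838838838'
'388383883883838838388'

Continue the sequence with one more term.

3883838838838388383883883838838838

This is a Fibonacci-style word recurrence s(k) = s(k−1)·s(k−2): e.g. 38·8 = 388.
So term 8 is 388383883883838838388·3883838838838.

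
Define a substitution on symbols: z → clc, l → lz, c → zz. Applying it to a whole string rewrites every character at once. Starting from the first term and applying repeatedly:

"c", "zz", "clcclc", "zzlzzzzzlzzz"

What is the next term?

Rewriting each symbol of zzlzzzzzlzzz: z→clc, z→clc, l→lz, z→clc, z→clc, z→clc, z→clc, z→clc, l→lz, z→clc, z→clc, z→clc, which concatenates to clc clc lz clc clc clc clc clc lz clc clc clc.

clcclclzclcclcclcclcclclzclcclcclc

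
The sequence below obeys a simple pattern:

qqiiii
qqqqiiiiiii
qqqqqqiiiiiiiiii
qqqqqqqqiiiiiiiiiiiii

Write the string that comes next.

qqqqqqqqqqiiiiiiiiiiiiiiii

Reading off run lengths: q runs 2, 4, 6, 8; i runs 4, 7, 10, 13 — each is linear in n (n = 1, 2, …).
For the next term, n = 5, so the run lengths are 10, 16.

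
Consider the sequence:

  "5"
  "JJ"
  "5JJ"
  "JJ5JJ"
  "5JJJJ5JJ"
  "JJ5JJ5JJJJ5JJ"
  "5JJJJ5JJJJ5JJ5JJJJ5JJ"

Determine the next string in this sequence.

JJ5JJ5JJJJ5JJ5JJJJ5JJJJ5JJ5JJJJ5JJ

From term 3 onward, concatenate the second-to-last term with the last: 5·JJ = 5JJ, JJ·5JJ = JJ5JJ, …
Continuing: JJ5JJ5JJJJ5JJ · 5JJJJ5JJJJ5JJ5JJJJ5JJ gives term 8.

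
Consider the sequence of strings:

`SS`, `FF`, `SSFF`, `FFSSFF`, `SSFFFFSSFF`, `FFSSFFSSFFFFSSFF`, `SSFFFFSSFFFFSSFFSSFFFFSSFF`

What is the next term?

FFSSFFSSFFFFSSFFSSFFFFSSFFFFSSFFSSFFFFSSFF

Each term (from the third on) is the two preceding terms concatenated in order: term 3 = SS·FF = SSFF.
So term 8 is FFSSFFSSFFFFSSFF·SSFFFFSSFFFFSSFFSSFFFFSSFF.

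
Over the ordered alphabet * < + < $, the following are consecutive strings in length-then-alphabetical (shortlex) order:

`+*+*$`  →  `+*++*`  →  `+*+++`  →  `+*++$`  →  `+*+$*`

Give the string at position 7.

+*+$$

Continuing the enumeration 2 steps past +*+$*: +*+$* → +*+$+ → (answer).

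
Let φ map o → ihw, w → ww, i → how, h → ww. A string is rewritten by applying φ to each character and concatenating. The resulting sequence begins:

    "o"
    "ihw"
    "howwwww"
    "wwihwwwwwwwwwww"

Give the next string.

Rewriting the 15 symbols of wwihwwwwwwwwwww one by one yields ww ww how ww ww ww ww ww ww ww ww ww ww ww ww; concatenated:

wwwwhowwwwwwwwwwwwwwwwwwwwwwwww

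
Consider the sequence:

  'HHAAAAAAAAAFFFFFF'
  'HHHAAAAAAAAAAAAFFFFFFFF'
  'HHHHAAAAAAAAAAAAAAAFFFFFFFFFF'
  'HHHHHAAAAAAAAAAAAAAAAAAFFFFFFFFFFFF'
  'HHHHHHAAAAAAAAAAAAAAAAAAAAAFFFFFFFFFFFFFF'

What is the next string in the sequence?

The n-th term is n-1 H's then 3n A's then 2n F's, where the shown terms are n = 3, 4, 5, 6, 7.
Setting n = 8 gives 7, 24, 16 characters in each block.

HHHHHHHAAAAAAAAAAAAAAAAAAAAAAAAFFFFFFFFFFFFFFFF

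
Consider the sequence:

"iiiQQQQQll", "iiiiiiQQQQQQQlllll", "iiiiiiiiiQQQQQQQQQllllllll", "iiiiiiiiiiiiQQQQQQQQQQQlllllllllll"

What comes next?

The n-th term is 3n i's then 2n+3 Q's then 3n-1 l's (n = 1, 2, …).
At n = 5 the blocks have lengths 15, 13, 14.

iiiiiiiiiiiiiiiQQQQQQQQQQQQQllllllllllllll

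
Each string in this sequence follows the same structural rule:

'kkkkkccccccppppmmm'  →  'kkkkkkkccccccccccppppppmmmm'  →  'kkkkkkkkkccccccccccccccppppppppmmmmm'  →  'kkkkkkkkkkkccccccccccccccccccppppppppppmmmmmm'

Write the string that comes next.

Term n consists of 2n+3 k's, followed by 4n+2 c's, followed by 2n+2 p's, followed by n+2 m's (n = 1, 2, …).
At n = 5 the blocks have lengths 13, 22, 12, 7.

kkkkkkkkkkkkkccccccccccccccccccccccppppppppppppmmmmmmm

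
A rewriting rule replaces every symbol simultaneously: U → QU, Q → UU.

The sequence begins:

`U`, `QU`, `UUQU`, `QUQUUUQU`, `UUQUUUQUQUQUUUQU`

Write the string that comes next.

Rewriting the 16 symbols of UUQUUUQUQUQUUUQU one by one yields QU QU UU QU QU QU UU QU UU QU UU QU QU QU UU QU; concatenated:

QUQUUUQUQUQUUUQUUUQUUUQUQUQUUUQU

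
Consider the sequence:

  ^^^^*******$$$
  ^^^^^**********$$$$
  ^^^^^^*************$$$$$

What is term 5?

Reading off run lengths: ^ runs 4, 5, 6; * runs 7, 10, 13; $ runs 3, 4, 5 — each is linear in n, where the shown terms are n = 3, 4, 5.
For term 5, n = 7, so the run lengths are 8, 19, 7.

^^^^^^^^*******************$$$$$$$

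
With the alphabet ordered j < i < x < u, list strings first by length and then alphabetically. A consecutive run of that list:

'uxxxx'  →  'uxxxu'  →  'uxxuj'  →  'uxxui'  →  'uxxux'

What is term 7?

Advancing 2 positions from uxxux through uxxux → uxxuu reaches term 7.

uxujj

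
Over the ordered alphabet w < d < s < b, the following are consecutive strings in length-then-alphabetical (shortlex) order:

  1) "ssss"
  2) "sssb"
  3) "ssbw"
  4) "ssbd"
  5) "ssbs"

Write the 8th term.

sbwd

Advancing 3 positions from ssbs through ssbs → ssbb → sbww reaches term 8.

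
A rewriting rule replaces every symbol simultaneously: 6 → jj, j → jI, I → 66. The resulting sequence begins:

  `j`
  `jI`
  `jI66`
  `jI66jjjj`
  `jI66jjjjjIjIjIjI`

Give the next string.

φ(jI66jjjjjIjIjIjI) expands symbol-by-symbol to jI 66 jj jj jI jI jI jI jI 66 jI 66 jI 66 jI 66; joining the 16 pieces gives the next term.

jI66jjjjjIjIjIjIjI66jI66jI66jI66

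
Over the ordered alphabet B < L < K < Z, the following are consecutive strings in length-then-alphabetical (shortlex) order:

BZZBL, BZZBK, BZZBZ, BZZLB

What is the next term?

Treat BZZLB as a base-4 numeral over the given alphabet and add one, carrying through any trailing Z's.

BZZLL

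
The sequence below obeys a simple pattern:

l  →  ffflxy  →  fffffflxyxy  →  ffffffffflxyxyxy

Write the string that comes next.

Each term wraps the previous one in fff on the left and xy on the right.
Applying this once more to ffffffffflxyxyxy:

fffffffffffflxyxyxyxy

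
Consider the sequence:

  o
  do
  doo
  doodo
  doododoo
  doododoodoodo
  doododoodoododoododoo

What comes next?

doododoodoododoododoodoododoodoodo

Each term (from the third on) is the previous term followed by the one before it: term 3 = do·o = doo.
Continuing: doododoodoododoododoo · doododoodoodo gives term 8.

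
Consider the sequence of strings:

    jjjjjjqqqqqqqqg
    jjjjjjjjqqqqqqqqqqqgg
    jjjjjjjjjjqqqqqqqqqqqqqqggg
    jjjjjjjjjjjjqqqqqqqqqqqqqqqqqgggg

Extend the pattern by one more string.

jjjjjjjjjjjjjjqqqqqqqqqqqqqqqqqqqqggggg

The n-th term is 2n j's then 3n-1 q's then n-2 g's, where the shown terms are n = 3, 4, 5, 6.
Setting n = 7 gives 14, 20, 5 characters in each block.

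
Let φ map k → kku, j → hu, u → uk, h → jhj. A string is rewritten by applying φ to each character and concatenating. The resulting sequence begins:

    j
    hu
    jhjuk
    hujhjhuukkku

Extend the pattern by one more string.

jhjukhujhjhujhjukukkkukkukkuuk

Apply φ to hujhjhuukkku symbol by symbol: h→jhj, u→uk, j→hu, h→jhj, j→hu, h→jhj, u→uk, u→uk, k→kku, k→kku, k→kku, u→uk; joined: jhj uk hu jhj hu jhj uk uk kku kku kku uk.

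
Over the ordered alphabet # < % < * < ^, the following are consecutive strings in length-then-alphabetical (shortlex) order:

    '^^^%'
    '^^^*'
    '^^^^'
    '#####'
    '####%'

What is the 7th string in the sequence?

####^

Stepping forward 2 times from ####%: ####% → ####*, then the target.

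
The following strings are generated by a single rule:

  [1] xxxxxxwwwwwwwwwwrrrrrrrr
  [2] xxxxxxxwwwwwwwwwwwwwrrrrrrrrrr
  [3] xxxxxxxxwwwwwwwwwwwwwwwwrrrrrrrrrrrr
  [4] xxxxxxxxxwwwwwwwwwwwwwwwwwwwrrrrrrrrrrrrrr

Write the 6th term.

xxxxxxxxxxxwwwwwwwwwwwwwwwwwwwwwwwwwrrrrrrrrrrrrrrrrrr

Reading off run lengths: x runs 6, 7, 8, 9; w runs 10, 13, 16, 19; r runs 8, 10, 12, 14 — each is linear in n, where the shown terms are n = 3, 4, 5, 6.
Setting n = 8 gives 11, 25, 18 characters in each block.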